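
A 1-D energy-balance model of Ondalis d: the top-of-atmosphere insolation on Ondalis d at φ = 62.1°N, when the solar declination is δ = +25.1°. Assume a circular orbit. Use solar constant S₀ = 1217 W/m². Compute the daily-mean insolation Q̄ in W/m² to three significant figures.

cos H₀ = −tan(+62.1°) tan(+25.100°) = -0.8847, H₀ = 2.6567 rad.
Bracket: H₀ sin φ sin δ + cos φ cos δ sin H₀ = 2.6567×0.88377×0.42420 + 0.46793×0.90557×0.46613 = 0.995984 + 0.197519 = 1.193503.
Q̄ = (S₀/π) × [bracket] = (1217/π) × 1.193503 = 462.3 W/m².

Q̄ ≈ 462 W/m²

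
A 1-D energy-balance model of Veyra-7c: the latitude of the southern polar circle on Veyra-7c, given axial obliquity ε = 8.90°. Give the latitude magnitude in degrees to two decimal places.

The polar circle is the lowest latitude that experiences at least one full rotation of continuous darkness at the northern-summer solstice; it lies at |ϕ| = 90° − ε = 90° − 8.90° = 81.10°.

81.10°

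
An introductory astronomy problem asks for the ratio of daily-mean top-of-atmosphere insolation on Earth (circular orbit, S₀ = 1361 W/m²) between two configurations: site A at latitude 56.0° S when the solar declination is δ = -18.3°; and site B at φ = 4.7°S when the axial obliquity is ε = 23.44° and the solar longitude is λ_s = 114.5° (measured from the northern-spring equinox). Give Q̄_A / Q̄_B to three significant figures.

— Configuration A (φ=-56.0°):
cos H₀ = −tan(-56.0°) tan(-18.300°) = -0.4903, H₀ = 2.0832 rad.
Bracket: H₀ sin φ sin δ + cos φ cos δ sin H₀ = 2.0832×-0.82904×-0.31399 + 0.55919×0.94943×0.87155 = 0.542278 + 0.462716 = 1.004994.
Q̄ = (S₀/π) × [bracket] = (1361/π) × 1.004994 = 435.38 W/m².
— Configuration B (φ=-4.7°):
Solar declination: sin δ = sin ε · sin λ_s = sin 23.44° × sin 114.5° = 0.36197, so δ = +21.221°.
cos H₀ = −tan(-4.7°) tan(+21.221°) = 0.0319, H₀ = 1.5389 rad.
Bracket: H₀ sin φ sin δ + cos φ cos δ sin H₀ = 1.5389×-0.08194×0.36197 + 0.99664×0.93219×0.99949 = -0.045643 + 0.928584 = 0.882941.
Q̄ = (S₀/π) × [bracket] = (1361/π) × 0.882941 = 382.51 W/m².
Ratio Q̄_A / Q̄_B = 435.38 / 382.51 = 1.138.

Q̄_A / Q̄_B ≈ 1.14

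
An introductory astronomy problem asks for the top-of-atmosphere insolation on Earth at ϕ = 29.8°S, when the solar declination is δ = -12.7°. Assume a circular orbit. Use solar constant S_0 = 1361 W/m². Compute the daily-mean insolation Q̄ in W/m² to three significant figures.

cos h₀ = −tan(-29.8°) tan(-12.700°) = -0.1291, h₀ = 1.7002 rad.
Bracket: h₀ sin ϕ sin δ + cos ϕ cos δ sin h₀ = 1.7002×-0.49697×-0.21985 + 0.86777×0.97553×0.99164 = 0.185762 + 0.839459 = 1.025221.
Q̄ = (S_0/π) × [bracket] = (1361/π) × 1.025221 = 444.1 W/m².

Q̄ ≈ 444 W/m²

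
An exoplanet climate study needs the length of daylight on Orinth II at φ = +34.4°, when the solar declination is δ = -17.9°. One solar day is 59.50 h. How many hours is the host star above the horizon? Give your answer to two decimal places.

25.53 h

cos H₀ = −tan φ · tan δ = −tan(+34.4°) × tan(-17.900°) = 0.2212, so H₀ = 1.3478 rad = 77.22°.
Daylight = 2H₀/(2π) × 59.50 h = (1.3478/π) × 59.50 = 25.53 h.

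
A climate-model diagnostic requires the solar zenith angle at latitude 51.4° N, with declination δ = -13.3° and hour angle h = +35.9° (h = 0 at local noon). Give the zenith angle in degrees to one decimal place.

θ_z = 71.8°

cos θ_z = sin φ sin δ + cos φ cos δ cos h = -0.179789 + 0.491814 = 0.312025.
θ_z = arccos(0.312025) = 71.8°.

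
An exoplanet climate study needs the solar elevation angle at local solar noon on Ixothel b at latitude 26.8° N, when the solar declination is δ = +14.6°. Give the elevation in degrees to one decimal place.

77.8°

At local noon the hour angle is zero, so the zenith angle equals |ϕ − δ| = |+26.8° − (+14.600°)| = 12.200°.
Elevation = 90° − 12.200° = 77.8°.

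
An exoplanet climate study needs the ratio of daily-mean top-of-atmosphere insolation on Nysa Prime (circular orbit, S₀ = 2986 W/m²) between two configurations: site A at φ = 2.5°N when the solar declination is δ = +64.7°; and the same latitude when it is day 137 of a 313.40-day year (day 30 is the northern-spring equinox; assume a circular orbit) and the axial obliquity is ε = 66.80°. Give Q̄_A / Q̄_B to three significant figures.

— Configuration A (φ=+2.5°):
cos H₀ = −tan(+2.5°) tan(+64.700°) = -0.0924, H₀ = 1.6633 rad.
Bracket: H₀ sin φ sin δ + cos φ cos δ sin H₀ = 1.6633×0.04362×0.90408 + 0.99905×0.42736×0.99573 = 0.065594 + 0.425131 = 0.490725.
Q̄ = (S₀/π) × [bracket] = (2986/π) × 0.490725 = 466.42 W/m².
— Configuration B (φ=+2.5°):
Solar longitude: λ_s = 360° × (137 − 30)/313.40 = 122.910°.
sin δ = sin 66.80° × sin 122.910° = 0.77164, so δ = +50.501°.
cos H₀ = −tan(+2.5°) tan(+50.501°) = -0.0530, H₀ = 1.6238 rad.
Bracket: H₀ sin φ sin δ + cos φ cos δ sin H₀ = 1.6238×0.04362×0.77164 + 0.99905×0.63606×0.99860 = 0.054655 + 0.634566 = 0.689221.
Q̄ = (S₀/π) × [bracket] = (2986/π) × 0.689221 = 655.09 W/m².
Ratio Q̄_A / Q̄_B = 466.42 / 655.09 = 0.7120.

Q̄_A / Q̄_B ≈ 0.712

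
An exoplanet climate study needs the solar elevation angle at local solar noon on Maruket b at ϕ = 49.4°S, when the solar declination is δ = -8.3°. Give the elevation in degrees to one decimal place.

At local noon the hour angle is zero, so the zenith angle equals |ϕ − δ| = |-49.4° − (-8.300°)| = 41.100°.
Elevation = 90° − 41.100° = 48.9°.

48.9°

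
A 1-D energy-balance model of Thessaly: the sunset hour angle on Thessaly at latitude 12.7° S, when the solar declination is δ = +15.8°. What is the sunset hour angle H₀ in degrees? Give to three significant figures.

H₀ = 86.3°

cos H₀ = −tan φ · tan δ = −tan(-12.7°) × tan(+15.800°) = 0.0638, so H₀ = 1.5070 rad = 86.34°.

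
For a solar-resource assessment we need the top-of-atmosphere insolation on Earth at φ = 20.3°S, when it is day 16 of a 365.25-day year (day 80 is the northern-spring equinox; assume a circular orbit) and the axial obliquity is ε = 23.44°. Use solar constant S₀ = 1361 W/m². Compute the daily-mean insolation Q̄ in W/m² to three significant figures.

Q̄ ≈ 467 W/m²

Solar longitude: λ_s = 360° × (16 − 80)/365.25 = -63.080°, i.e. -63.080° + 360° = 296.920°.
sin δ = sin 23.44° × sin 296.920° = -0.35468, so δ = -20.774°.
cos H₀ = −tan(-20.3°) tan(-20.774°) = -0.1403, H₀ = 1.7116 rad.
Bracket: H₀ sin φ sin δ + cos φ cos δ sin H₀ = 1.7116×-0.34694×-0.35468 + 0.93789×0.93499×0.99011 = 0.210617 + 0.868245 = 1.078862.
Q̄ = (S₀/π) × [bracket] = (1361/π) × 1.078862 = 467.4 W/m².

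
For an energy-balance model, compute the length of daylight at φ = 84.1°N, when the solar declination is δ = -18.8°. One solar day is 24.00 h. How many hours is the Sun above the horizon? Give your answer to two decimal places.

cos H₀ = −tan φ · tan δ = 3.2943 ≥ 1, so the Sun never rises (polar night) and H₀ = 0.
Daylight = 2H₀/(2π) × 24.00 h = (0.0000/π) × 24.00 = 0.00 h.

0.00 h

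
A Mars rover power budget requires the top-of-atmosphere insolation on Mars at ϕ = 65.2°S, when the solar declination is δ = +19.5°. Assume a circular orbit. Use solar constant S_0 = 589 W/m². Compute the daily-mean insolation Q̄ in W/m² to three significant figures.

Q̄ ≈ 7.99 W/m²

cos h₀ = −tan(-65.2°) tan(+19.500°) = 0.7664, h₀ = 0.6976 rad.
Bracket: h₀ sin ϕ sin δ + cos ϕ cos δ sin h₀ = 0.6976×-0.90778×0.33381 + 0.41945×0.94264×0.64238 = -0.211391 + 0.253991 = 0.042600.
Q̄ = (S_0/π) × [bracket] = (589/π) × 0.042600 = 7.987 W/m².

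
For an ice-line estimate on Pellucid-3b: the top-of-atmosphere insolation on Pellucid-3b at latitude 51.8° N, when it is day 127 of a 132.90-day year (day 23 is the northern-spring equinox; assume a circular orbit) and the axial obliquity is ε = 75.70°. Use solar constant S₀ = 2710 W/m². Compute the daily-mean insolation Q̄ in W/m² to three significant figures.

Q̄ ≈ 0.00 W/m²

Solar longitude: λ_s = 360° × (127 − 23)/132.90 = 281.716°.
sin δ = sin 75.70° × sin 281.716° = -0.94883, so δ = -71.591°.
cos H₀ = −tan(+51.8°) tan(-71.591°) = 3.8182 ≥ 1 ⇒ polar night, H₀ = 0 and Q̄ = 0.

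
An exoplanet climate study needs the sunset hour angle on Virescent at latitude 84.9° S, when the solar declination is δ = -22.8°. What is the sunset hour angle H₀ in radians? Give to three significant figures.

Sunrise equation: cos H₀ = −tan φ · tan δ = -4.7101 ≤ −1, so the host star never sets (polar day) and H₀ = π.

H₀ = 3.14 rad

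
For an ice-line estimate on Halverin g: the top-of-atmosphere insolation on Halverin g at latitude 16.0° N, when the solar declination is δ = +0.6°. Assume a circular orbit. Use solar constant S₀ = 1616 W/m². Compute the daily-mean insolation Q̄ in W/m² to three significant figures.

cos H₀ = −tan(+16.0°) tan(+0.600°) = -0.0030, H₀ = 1.5738 rad.
Bracket: H₀ sin φ sin δ + cos φ cos δ sin H₀ = 1.5738×0.27564×0.01047 + 0.96126×0.99995×1.00000 = 0.004542 + 0.961212 = 0.965754.
Q̄ = (S₀/π) × [bracket] = (1616/π) × 0.965754 = 496.8 W/m².

Q̄ ≈ 497 W/m²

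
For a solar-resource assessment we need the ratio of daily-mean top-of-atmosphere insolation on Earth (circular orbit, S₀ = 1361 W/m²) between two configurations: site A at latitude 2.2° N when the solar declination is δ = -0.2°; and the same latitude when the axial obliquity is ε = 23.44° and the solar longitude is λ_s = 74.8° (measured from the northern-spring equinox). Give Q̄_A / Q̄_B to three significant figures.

— Configuration A (φ=+2.2°):
cos H₀ = −tan(+2.2°) tan(-0.200°) = 0.0001, H₀ = 1.5707 rad.
Bracket: H₀ sin φ sin δ + cos φ cos δ sin H₀ = 1.5707×0.03839×-0.00349 + 0.99926×0.99999×1.00000 = -0.000210 + 0.999250 = 0.999040.
Q̄ = (S₀/π) × [bracket] = (1361/π) × 0.999040 = 432.80 W/m².
— Configuration B (φ=+2.2°):
Solar declination: sin δ = sin ε · sin λ_s = sin 23.44° × sin 74.8° = 0.38387, so δ = +22.574°.
cos H₀ = −tan(+2.2°) tan(+22.574°) = -0.0160, H₀ = 1.5868 rad.
Bracket: H₀ sin φ sin δ + cos φ cos δ sin H₀ = 1.5868×0.03839×0.38387 + 0.99926×0.92339×0.99987 = 0.023384 + 0.922587 = 0.945971.
Q̄ = (S₀/π) × [bracket] = (1361/π) × 0.945971 = 409.81 W/m².
Ratio Q̄_A / Q̄_B = 432.80 / 409.81 = 1.056.

Q̄_A / Q̄_B ≈ 1.06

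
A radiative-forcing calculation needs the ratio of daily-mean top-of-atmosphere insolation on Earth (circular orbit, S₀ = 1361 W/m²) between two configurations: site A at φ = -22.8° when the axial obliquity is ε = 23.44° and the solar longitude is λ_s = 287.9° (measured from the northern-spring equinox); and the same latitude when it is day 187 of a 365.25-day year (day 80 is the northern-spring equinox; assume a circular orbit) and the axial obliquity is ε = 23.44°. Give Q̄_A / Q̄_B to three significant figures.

— Configuration A (φ=-22.8°):
Solar declination: sin δ = sin ε · sin λ_s = sin 23.44° × sin 287.9° = -0.37853, so δ = -22.243°.
cos H₀ = −tan(-22.8°) tan(-22.243°) = -0.1719, H₀ = 1.7436 rad.
Bracket: H₀ sin φ sin δ + cos φ cos δ sin H₀ = 1.7436×-0.38752×-0.37853 + 0.92186×0.92559×0.98511 = 0.255765 + 0.840559 = 1.096324.
Q̄ = (S₀/π) × [bracket] = (1361/π) × 1.096324 = 474.95 W/m².
— Configuration B (φ=-22.8°):
Solar longitude: λ_s = 360° × (187 − 80)/365.25 = 105.462°.
sin δ = sin 23.44° × sin 105.462° = 0.38339, so δ = +22.544°.
cos H₀ = −tan(-22.8°) tan(+22.544°) = 0.1745, H₀ = 1.3954 rad.
Bracket: H₀ sin φ sin δ + cos φ cos δ sin H₀ = 1.3954×-0.38752×0.38339 + 0.92186×0.92359×0.98466 = -0.207316 + 0.838360 = 0.631044.
Q̄ = (S₀/π) × [bracket] = (1361/π) × 0.631044 = 273.38 W/m².
Ratio Q̄_A / Q̄_B = 474.95 / 273.38 = 1.737.

Q̄_A / Q̄_B ≈ 1.74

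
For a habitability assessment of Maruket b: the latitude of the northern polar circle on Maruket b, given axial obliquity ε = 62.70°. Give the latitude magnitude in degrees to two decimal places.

27.30°

The polar circle is the lowest latitude that experiences at least one full rotation of continuous daylight at the northern-summer solstice; it lies at |φ| = 90° − ε = 90° − 62.70° = 27.30°.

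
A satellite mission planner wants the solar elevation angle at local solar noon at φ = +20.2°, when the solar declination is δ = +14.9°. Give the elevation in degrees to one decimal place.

At local noon the hour angle is zero, so the zenith angle equals |φ − δ| = |+20.2° − (+14.900°)| = 5.300°.
Elevation = 90° − 5.300° = 84.7°.

84.7°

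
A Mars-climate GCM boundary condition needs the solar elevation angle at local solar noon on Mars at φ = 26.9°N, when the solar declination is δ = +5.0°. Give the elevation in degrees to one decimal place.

68.1°

At local noon the hour angle is zero, so the zenith angle equals |φ − δ| = |+26.9° − (+5.000°)| = 21.900°.
Elevation = 90° − 21.900° = 68.1°.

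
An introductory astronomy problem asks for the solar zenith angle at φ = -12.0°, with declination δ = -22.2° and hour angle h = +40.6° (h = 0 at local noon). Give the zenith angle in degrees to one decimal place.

cos θ_z = sin φ sin δ + cos φ cos δ cos h = 0.078558 + 0.687625 = 0.766183.
θ_z = arccos(0.766183) = 40.0°.

θ_z = 40.0°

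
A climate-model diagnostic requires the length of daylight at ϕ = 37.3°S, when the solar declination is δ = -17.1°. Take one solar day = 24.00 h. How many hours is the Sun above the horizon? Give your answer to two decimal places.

cos h₀ = −tan ϕ · tan δ = −tan(-37.3°) × tan(-17.100°) = -0.2344, so h₀ = 1.8074 rad = 103.55°.
Daylight = 2h₀/(2π) × 24.00 h = (1.8074/π) × 24.00 = 13.81 h.

13.81 h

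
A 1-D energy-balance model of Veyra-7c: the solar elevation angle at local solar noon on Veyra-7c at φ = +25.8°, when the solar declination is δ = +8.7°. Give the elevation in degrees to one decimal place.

At local noon the hour angle is zero, so the zenith angle equals |φ − δ| = |+25.8° − (+8.700°)| = 17.100°.
Elevation = 90° − 17.100° = 72.9°.

72.9°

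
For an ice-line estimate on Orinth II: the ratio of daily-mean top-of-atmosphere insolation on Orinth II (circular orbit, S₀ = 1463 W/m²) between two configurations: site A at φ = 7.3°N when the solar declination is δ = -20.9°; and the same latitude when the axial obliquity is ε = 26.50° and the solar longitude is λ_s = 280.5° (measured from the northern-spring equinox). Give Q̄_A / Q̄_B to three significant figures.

Q̄_A / Q̄_B ≈ 1.06

— Configuration A (φ=+7.3°):
cos H₀ = −tan(+7.3°) tan(-20.900°) = 0.0489, H₀ = 1.5219 rad.
Bracket: H₀ sin φ sin δ + cos φ cos δ sin H₀ = 1.5219×0.12706×-0.35674 + 0.99189×0.93420×0.99880 = -0.068984 + 0.925512 = 0.856528.
Q̄ = (S₀/π) × [bracket] = (1463/π) × 0.856528 = 398.87 W/m².
— Configuration B (φ=+7.3°):
Solar declination: sin δ = sin ε · sin λ_s = sin 26.50° × sin 280.5° = -0.43873, so δ = -26.023°.
cos H₀ = −tan(+7.3°) tan(-26.023°) = 0.0625, H₀ = 1.5082 rad.
Bracket: H₀ sin φ sin δ + cos φ cos δ sin H₀ = 1.5082×0.12706×-0.43873 + 0.99189×0.89862×0.99804 = -0.084075 + 0.889585 = 0.805510.
Q̄ = (S₀/π) × [bracket] = (1463/π) × 0.805510 = 375.12 W/m².
Ratio Q̄_A / Q̄_B = 398.87 / 375.12 = 1.063.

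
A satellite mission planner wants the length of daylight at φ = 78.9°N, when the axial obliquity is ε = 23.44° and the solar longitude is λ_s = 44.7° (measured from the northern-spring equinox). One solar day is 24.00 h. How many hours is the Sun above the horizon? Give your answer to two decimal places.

24.00 h

Solar declination: sin δ = sin ε · sin λ_s = sin 23.44° × sin 44.7° = 0.27980, so δ = +16.248°.
Sunrise equation: cos H₀ = −tan φ · tan δ = -1.4855 ≤ −1, so the Sun never sets (polar day) and H₀ = π.
Daylight = 2H₀/(2π) × 24.00 h = (3.1416/π) × 24.00 = 24.00 h.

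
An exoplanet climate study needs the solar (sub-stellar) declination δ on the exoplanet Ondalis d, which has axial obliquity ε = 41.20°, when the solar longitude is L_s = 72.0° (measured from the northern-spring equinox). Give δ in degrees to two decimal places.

sin δ = sin ε · sin L_s = sin 41.20° × sin 72.0° = 0.626451.
δ = arcsin(0.626451) = +38.79°.

δ = +38.79°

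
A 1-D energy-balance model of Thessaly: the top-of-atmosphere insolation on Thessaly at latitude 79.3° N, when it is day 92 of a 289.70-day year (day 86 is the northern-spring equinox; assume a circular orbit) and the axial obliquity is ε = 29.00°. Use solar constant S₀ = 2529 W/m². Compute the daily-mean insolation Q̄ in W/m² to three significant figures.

Solar longitude: λ_s = 360° × (92 − 86)/289.70 = 7.456°.
sin δ = sin 29.00° × sin 7.456° = 0.06291, so δ = +3.607°.
cos H₀ = −tan(+79.3°) tan(+3.607°) = -0.3336, H₀ = 1.9109 rad.
Bracket: H₀ sin φ sin δ + cos φ cos δ sin H₀ = 1.9109×0.98261×0.06291 + 0.18567×0.99802×0.94271 = 0.118124 + 0.174686 = 0.292810.
Q̄ = (S₀/π) × [bracket] = (2529/π) × 0.292810 = 235.7 W/m².

Q̄ ≈ 236 W/m²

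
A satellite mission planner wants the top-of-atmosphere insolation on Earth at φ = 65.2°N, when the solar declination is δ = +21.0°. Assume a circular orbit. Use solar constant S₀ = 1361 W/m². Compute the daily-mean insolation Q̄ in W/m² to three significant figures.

Q̄ ≈ 454 W/m²

cos H₀ = −tan(+65.2°) tan(+21.000°) = -0.8308, H₀ = 2.5513 rad.
Bracket: H₀ sin φ sin δ + cos φ cos δ sin H₀ = 2.5513×0.90778×0.35837 + 0.41945×0.93358×0.55663 = 0.829992 + 0.217971 = 1.047963.
Q̄ = (S₀/π) × [bracket] = (1361/π) × 1.047963 = 454.0 W/m².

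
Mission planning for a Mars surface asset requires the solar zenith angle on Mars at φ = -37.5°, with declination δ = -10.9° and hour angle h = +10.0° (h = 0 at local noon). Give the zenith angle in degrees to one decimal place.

cos θ_z = sin φ sin δ + cos φ cos δ cos h = 0.115114 + 0.767205 = 0.882319.
θ_z = arccos(0.882319) = 28.1°.

θ_z = 28.1°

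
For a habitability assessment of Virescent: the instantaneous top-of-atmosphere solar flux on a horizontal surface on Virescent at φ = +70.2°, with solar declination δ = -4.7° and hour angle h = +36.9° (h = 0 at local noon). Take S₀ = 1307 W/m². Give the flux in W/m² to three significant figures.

252 W/m²

cos θ_z = sin φ sin δ + cos φ cos δ cos h = -0.077094 + 0.269973 = 0.192879.
Flux = S₀ · cos θ_z = 1307 × 0.192879 = 252.1 W/m².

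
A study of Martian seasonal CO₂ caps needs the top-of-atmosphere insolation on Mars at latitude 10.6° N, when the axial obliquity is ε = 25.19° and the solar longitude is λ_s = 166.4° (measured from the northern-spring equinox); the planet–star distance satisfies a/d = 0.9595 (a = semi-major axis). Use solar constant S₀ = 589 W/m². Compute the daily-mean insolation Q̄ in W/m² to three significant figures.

Solar declination: sin δ = sin ε · sin λ_s = sin 25.19° × sin 166.4° = 0.10008, so δ = +5.744°.
cos H₀ = −tan(+10.6°) tan(+5.744°) = -0.0188, H₀ = 1.5896 rad.
Bracket: H₀ sin φ sin δ + cos φ cos δ sin H₀ = 1.5896×0.18395×0.10008 + 0.98294×0.99498×0.99982 = 0.029264 + 0.977830 = 1.007094.
Inverse-square distance factor (a/d)² = 0.9595² = 0.920640.
Q̄ = (S₀/π) × 0.920640 × [bracket] = (589/π) × 0.920640 × 1.007094 = 173.8 W/m².

Q̄ ≈ 174 W/m²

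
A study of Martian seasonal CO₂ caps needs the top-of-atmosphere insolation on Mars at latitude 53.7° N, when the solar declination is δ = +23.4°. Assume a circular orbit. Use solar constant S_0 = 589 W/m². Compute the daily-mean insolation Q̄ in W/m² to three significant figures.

cos h₀ = −tan(+53.7°) tan(+23.400°) = -0.5891, h₀ = 2.2007 rad.
Bracket: h₀ sin ϕ sin δ + cos ϕ cos δ sin h₀ = 2.2007×0.80593×0.39715 + 0.59201×0.91775×0.80806 = 0.704389 + 0.439033 = 1.143422.
Q̄ = (S_0/π) × [bracket] = (589/π) × 1.143422 = 214.4 W/m².

Q̄ ≈ 214 W/m²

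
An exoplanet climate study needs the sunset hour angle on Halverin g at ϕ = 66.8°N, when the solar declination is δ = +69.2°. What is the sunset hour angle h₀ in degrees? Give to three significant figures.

h₀ = 180°

Sunrise equation: cos h₀ = −tan ϕ · tan δ = -6.1421 ≤ −1, so the host star never sets (polar day) and h₀ = π.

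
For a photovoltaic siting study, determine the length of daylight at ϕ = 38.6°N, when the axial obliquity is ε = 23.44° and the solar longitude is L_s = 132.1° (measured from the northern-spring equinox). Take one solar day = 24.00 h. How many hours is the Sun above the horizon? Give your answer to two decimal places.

Solar declination: sin δ = sin ε · sin L_s = sin 23.44° × sin 132.1° = 0.29515, so δ = +17.166°.
cos h₀ = −tan ϕ · tan δ = −tan(+38.6°) × tan(+17.166°) = -0.2466, so h₀ = 1.8200 rad = 104.28°.
Daylight = 2h₀/(2π) × 24.00 h = (1.8200/π) × 24.00 = 13.90 h.

13.90 h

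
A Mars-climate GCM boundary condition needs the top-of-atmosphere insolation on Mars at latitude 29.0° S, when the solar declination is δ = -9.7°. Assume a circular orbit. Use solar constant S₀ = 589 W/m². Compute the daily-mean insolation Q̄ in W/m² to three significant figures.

Q̄ ≈ 186 W/m²

cos H₀ = −tan(-29.0°) tan(-9.700°) = -0.0947, H₀ = 1.6657 rad.
Bracket: H₀ sin φ sin δ + cos φ cos δ sin H₀ = 1.6657×-0.48481×-0.16849 + 0.87462×0.98570×0.99550 = 0.136064 + 0.858233 = 0.994297.
Q̄ = (S₀/π) × [bracket] = (589/π) × 0.994297 = 186.4 W/m².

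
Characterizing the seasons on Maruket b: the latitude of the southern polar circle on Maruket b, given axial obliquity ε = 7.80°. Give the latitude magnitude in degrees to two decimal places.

82.20°

The polar circle is the lowest latitude that experiences at least one full rotation of continuous darkness at the northern-summer solstice; it lies at |ϕ| = 90° − ε = 90° − 7.80° = 82.20°.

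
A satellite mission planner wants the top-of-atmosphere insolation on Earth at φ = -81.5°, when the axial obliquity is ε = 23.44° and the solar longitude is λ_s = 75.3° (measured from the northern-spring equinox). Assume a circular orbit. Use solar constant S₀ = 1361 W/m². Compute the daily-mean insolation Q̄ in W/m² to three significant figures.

Q̄ ≈ 0.00 W/m²

Solar declination: sin δ = sin ε · sin λ_s = sin 23.44° × sin 75.3° = 0.38477, so δ = +22.629°.
cos H₀ = −tan(-81.5°) tan(+22.629°) = 2.7893 ≥ 1 ⇒ polar night, H₀ = 0 and Q̄ = 0.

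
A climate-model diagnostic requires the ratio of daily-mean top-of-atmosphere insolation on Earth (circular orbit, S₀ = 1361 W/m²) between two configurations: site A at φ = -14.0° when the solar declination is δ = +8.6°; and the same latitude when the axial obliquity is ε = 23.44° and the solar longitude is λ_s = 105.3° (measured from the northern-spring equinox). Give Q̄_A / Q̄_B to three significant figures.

Q̄_A / Q̄_B ≈ 1.20

— Configuration A (φ=-14.0°):
cos H₀ = −tan(-14.0°) tan(+8.600°) = 0.0377, H₀ = 1.5331 rad.
Bracket: H₀ sin φ sin δ + cos φ cos δ sin H₀ = 1.5331×-0.24192×0.14954 + 0.97030×0.98876×0.99929 = -0.055463 + 0.958713 = 0.903250.
Q̄ = (S₀/π) × [bracket] = (1361/π) × 0.903250 = 391.31 W/m².
— Configuration B (φ=-14.0°):
Solar declination: sin δ = sin ε · sin λ_s = sin 23.44° × sin 105.3° = 0.38369, so δ = +22.562°.
cos H₀ = −tan(-14.0°) tan(+22.562°) = 0.1036, H₀ = 1.4670 rad.
Bracket: H₀ sin φ sin δ + cos φ cos δ sin H₀ = 1.4670×-0.24192×0.38369 + 0.97030×0.92346×0.99462 = -0.136170 + 0.891213 = 0.755043.
Q̄ = (S₀/π) × [bracket] = (1361/π) × 0.755043 = 327.10 W/m².
Ratio Q̄_A / Q̄_B = 391.31 / 327.10 = 1.196.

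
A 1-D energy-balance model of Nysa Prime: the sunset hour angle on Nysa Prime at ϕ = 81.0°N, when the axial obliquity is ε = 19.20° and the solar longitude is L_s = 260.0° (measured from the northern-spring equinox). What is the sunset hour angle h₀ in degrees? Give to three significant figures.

h₀ = 0.00°

Solar declination: sin δ = sin ε · sin L_s = sin 19.20° × sin 260.0° = -0.32387, so δ = -18.897°.
cos h₀ = −tan ϕ · tan δ = 2.1613 ≥ 1, so the host star never rises (polar night) and h₀ = 0.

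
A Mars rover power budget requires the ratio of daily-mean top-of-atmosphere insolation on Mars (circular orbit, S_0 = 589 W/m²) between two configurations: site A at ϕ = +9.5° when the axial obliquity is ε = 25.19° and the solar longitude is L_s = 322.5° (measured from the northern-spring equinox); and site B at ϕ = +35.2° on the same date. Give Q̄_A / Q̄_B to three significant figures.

— Configuration A (ϕ=+9.5°):
Solar declination: sin δ = sin ε · sin L_s = sin 25.19° × sin 322.5° = -0.25910, so δ = -15.017°.
cos h₀ = −tan(+9.5°) tan(-15.017°) = 0.0449, h₀ = 1.5259 rad.
Bracket: h₀ sin ϕ sin δ + cos ϕ cos δ sin h₀ = 1.5259×0.16505×-0.25910 + 0.98629×0.96585×0.99899 = -0.065254 + 0.951646 = 0.886392.
Q̄ = (S_0/π) × [bracket] = (589/π) × 0.886392 = 166.18 W/m².
— Configuration B (ϕ=+35.2°):
cos h₀ = −tan(+35.2°) tan(-15.017°) = 0.1892, h₀ = 1.3804 rad.
Bracket: h₀ sin ϕ sin δ + cos ϕ cos δ sin h₀ = 1.3804×0.57643×-0.25910 + 0.81714×0.96585×0.98193 = -0.206167 + 0.774973 = 0.568806.
Q̄ = (S_0/π) × [bracket] = (589/π) × 0.568806 = 106.64 W/m².
Ratio Q̄_A / Q̄_B = 166.18 / 106.64 = 1.558.

Q̄_A / Q̄_B ≈ 1.56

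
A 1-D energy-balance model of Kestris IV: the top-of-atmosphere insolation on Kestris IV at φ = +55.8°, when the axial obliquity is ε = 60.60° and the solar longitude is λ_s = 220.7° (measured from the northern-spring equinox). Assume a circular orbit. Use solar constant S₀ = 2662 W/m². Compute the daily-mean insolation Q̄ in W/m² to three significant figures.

Solar declination: sin δ = sin ε · sin λ_s = sin 60.60° × sin 220.7° = -0.56812, so δ = -34.619°.
cos H₀ = −tan(+55.8°) tan(-34.619°) = 1.0158 ≥ 1 ⇒ polar night, H₀ = 0 and Q̄ = 0.

Q̄ ≈ 0.00 W/m²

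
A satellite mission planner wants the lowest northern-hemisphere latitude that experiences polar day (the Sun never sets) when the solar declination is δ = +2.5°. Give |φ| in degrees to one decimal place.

Polar day requires cos H₀ = −tan φ tan δ ≤ −1, i.e. tan φ tan δ ≥ 1.
The boundary is |tan φ| · |tan δ| = 1, so |φ| = 90° − |δ| = 90° − 2.5° = 87.5° in the northern hemisphere.

|φ| = 87.5°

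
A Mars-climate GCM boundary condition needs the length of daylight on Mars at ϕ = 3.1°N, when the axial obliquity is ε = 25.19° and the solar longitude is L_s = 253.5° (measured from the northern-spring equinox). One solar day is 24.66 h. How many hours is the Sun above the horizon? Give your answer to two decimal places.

12.14 h

Solar declination: sin δ = sin ε · sin L_s = sin 25.19° × sin 253.5° = -0.40809, so δ = -24.085°.
cos h₀ = −tan ϕ · tan δ = −tan(+3.1°) × tan(-24.085°) = 0.0242, so h₀ = 1.5466 rad = 88.61°.
Daylight = 2h₀/(2π) × 24.66 h = (1.5466/π) × 24.66 = 12.14 h.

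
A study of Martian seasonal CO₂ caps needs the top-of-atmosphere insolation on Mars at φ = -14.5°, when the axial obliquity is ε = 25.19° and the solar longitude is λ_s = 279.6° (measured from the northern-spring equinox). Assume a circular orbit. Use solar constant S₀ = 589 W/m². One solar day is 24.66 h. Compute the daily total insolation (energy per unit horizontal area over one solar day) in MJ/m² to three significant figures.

Solar declination: sin δ = sin ε · sin λ_s = sin 25.19° × sin 279.6° = -0.41966, so δ = -24.813°.
cos H₀ = −tan(-14.5°) tan(-24.813°) = -0.1196, H₀ = 1.6907 rad.
Bracket: H₀ sin φ sin δ + cos φ cos δ sin H₀ = 1.6907×-0.25038×-0.41966 + 0.96815×0.90768×0.99283 = 0.177649 + 0.872470 = 1.050119.
Q̄ = (S₀/π) × [bracket] = (589/π) × 1.050119 = 196.88 W/m².
Daily total = Q̄ × 24.66 h × 3600 s/h = 196.88 × 24.66 × 3600 / 10⁶ = 17.48 MJ/m².

17.5 MJ/m²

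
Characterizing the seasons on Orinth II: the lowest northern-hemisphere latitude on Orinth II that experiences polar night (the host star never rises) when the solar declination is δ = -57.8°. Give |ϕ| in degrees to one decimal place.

|ϕ| = 32.2°

Polar night requires cos h₀ = −tan ϕ tan δ ≥ 1, i.e. tan ϕ tan δ ≤ −1.
The boundary is |tan ϕ| · |tan δ| = 1, so |ϕ| = 90° − |δ| = 90° − 57.8° = 32.2° in the northern hemisphere.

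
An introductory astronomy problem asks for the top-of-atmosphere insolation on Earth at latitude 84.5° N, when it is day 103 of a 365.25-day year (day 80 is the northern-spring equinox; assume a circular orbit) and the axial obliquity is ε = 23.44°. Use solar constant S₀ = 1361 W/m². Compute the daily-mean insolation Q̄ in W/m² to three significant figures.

Q̄ ≈ 208 W/m²

Solar longitude: λ_s = 360° × (103 − 80)/365.25 = 22.669°.
sin δ = sin 23.44° × sin 22.669° = 0.15331, so δ = +8.819°.
cos H₀ = −tan(+84.5°) tan(+8.819°) = -1.6113 ≤ −1 ⇒ polar day, H₀ = π.
Bracket: H₀ sin φ sin δ + cos φ cos δ sin H₀ = 3.1416×0.99540×0.15331 + 0.09585×0.98818×0.00000 = 0.479423 + 0.000000 = 0.479423.
Q̄ = (S₀/π) × [bracket] = (1361/π) × 0.479423 = 207.7 W/m².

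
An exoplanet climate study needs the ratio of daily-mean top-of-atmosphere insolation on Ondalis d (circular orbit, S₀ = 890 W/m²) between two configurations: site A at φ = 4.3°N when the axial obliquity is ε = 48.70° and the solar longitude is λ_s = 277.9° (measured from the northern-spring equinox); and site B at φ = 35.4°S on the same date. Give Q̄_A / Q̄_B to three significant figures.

— Configuration A (φ=+4.3°):
Solar declination: sin δ = sin ε · sin λ_s = sin 48.70° × sin 277.9° = -0.74413, so δ = -48.085°.
cos H₀ = −tan(+4.3°) tan(-48.085°) = 0.0838, H₀ = 1.4869 rad.
Bracket: H₀ sin φ sin δ + cos φ cos δ sin H₀ = 1.4869×0.07498×-0.74413 + 0.99719×0.66803×0.99649 = -0.082961 + 0.663815 = 0.580854.
Q̄ = (S₀/π) × [bracket] = (890/π) × 0.580854 = 164.55 W/m².
— Configuration B (φ=-35.4°):
cos H₀ = −tan(-35.4°) tan(-48.085°) = -0.7916, H₀ = 2.4843 rad.
Bracket: H₀ sin φ sin δ + cos φ cos δ sin H₀ = 2.4843×-0.57928×-0.74413 + 0.81513×0.66803×0.61101 = 1.070881 + 0.332714 = 1.403595.
Q̄ = (S₀/π) × [bracket] = (890/π) × 1.403595 = 397.63 W/m².
Ratio Q̄_A / Q̄_B = 164.55 / 397.63 = 0.4138.

Q̄_A / Q̄_B ≈ 0.414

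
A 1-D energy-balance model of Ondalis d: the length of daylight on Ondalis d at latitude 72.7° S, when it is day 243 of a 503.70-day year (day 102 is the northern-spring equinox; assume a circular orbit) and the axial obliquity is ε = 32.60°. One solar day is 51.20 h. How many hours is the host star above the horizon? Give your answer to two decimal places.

Solar longitude: λ_s = 360° × (243 − 102)/503.70 = 100.774°.
sin δ = sin 32.60° × sin 100.774° = 0.52927, so δ = +31.956°.
cos H₀ = −tan φ · tan δ = 2.0028 ≥ 1, so the host star never rises (polar night) and H₀ = 0.
Daylight = 2H₀/(2π) × 51.20 h = (0.0000/π) × 51.20 = 0.00 h.

0.00 h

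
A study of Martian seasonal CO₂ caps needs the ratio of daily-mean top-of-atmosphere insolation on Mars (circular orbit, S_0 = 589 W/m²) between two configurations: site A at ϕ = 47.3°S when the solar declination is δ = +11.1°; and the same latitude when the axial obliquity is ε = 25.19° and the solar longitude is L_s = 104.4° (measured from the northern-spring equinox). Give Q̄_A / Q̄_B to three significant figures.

Q̄_A / Q̄_B ≈ 2.10

— Configuration A (ϕ=-47.3°):
cos h₀ = −tan(-47.3°) tan(+11.100°) = 0.2126, h₀ = 1.3565 rad.
Bracket: h₀ sin ϕ sin δ + cos ϕ cos δ sin h₀ = 1.3565×-0.73491×0.19252 + 0.67816×0.98129×0.97714 = -0.191924 + 0.650259 = 0.458335.
Q̄ = (S_0/π) × [bracket] = (589/π) × 0.458335 = 85.931 W/m².
— Configuration B (ϕ=-47.3°):
Solar declination: sin δ = sin ε · sin L_s = sin 25.19° × sin 104.4° = 0.41225, so δ = +24.346°.
cos h₀ = −tan(-47.3°) tan(+24.346°) = 0.4904, h₀ = 1.0583 rad.
Bracket: h₀ sin ϕ sin δ + cos ϕ cos δ sin h₀ = 1.0583×-0.73491×0.41225 + 0.67816×0.91107×0.87152 = -0.320630 + 0.538470 = 0.217840.
Q̄ = (S_0/π) × [bracket] = (589/π) × 0.217840 = 40.842 W/m².
Ratio Q̄_A / Q̄_B = 85.931 / 40.842 = 2.104.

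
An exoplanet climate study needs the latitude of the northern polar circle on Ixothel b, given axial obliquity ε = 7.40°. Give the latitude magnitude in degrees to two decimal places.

82.60°

The polar circle is the lowest latitude that experiences at least one full rotation of continuous daylight at the northern-summer solstice; it lies at |ϕ| = 90° − ε = 90° − 7.40° = 82.60°.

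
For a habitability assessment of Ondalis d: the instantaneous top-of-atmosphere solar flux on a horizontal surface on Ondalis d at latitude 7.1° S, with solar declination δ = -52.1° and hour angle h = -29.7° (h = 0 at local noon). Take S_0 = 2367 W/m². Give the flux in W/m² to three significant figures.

1.48e+03 W/m²

cos θ_z = sin ϕ sin δ + cos ϕ cos δ cos h = 0.097532 + 0.529496 = 0.627028.
Flux = S_0 · cos θ_z = 2367 × 0.627028 = 1484 W/m².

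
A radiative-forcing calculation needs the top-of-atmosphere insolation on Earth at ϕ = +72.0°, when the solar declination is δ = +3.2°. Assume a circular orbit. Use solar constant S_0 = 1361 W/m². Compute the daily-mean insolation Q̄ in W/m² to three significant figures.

Q̄ ≈ 172 W/m²

cos h₀ = −tan(+72.0°) tan(+3.200°) = -0.1721, h₀ = 1.7437 rad.
Bracket: h₀ sin ϕ sin δ + cos ϕ cos δ sin h₀ = 1.7437×0.95106×0.05582 + 0.30902×0.99844×0.98508 = 0.092570 + 0.303935 = 0.396505.
Q̄ = (S_0/π) × [bracket] = (1361/π) × 0.396505 = 171.8 W/m².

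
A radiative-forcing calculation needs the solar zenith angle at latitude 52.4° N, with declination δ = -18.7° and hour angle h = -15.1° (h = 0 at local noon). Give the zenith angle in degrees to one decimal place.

cos θ_z = sin φ sin δ + cos φ cos δ cos h = -0.254018 + 0.557981 = 0.303963.
θ_z = arccos(0.303963) = 72.3°.

θ_z = 72.3°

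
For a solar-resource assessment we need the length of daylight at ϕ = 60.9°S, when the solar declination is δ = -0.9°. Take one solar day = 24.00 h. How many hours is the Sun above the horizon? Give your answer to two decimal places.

12.22 h

cos h₀ = −tan ϕ · tan δ = −tan(-60.9°) × tan(-0.900°) = -0.0282, so h₀ = 1.5990 rad = 91.62°.
Daylight = 2h₀/(2π) × 24.00 h = (1.5990/π) × 24.00 = 12.22 h.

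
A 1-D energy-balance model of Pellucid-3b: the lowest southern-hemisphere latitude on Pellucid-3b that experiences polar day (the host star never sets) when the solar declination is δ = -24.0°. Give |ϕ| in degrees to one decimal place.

|ϕ| = 66.0°

Polar day requires cos h₀ = −tan ϕ tan δ ≤ −1, i.e. tan ϕ tan δ ≥ 1.
The boundary is |tan ϕ| · |tan δ| = 1, so |ϕ| = 90° − |δ| = 90° − 24.0° = 66.0° in the southern hemisphere.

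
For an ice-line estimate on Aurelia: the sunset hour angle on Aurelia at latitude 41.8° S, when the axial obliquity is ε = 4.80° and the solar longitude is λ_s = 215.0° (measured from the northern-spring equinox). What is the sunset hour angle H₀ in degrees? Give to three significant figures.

Solar declination: sin δ = sin ε · sin λ_s = sin 4.80° × sin 215.0° = -0.04800, so δ = -2.751°.
cos H₀ = −tan φ · tan δ = −tan(-41.8°) × tan(-2.751°) = -0.0430, so H₀ = 1.6138 rad = 92.46°.

H₀ = 92.5°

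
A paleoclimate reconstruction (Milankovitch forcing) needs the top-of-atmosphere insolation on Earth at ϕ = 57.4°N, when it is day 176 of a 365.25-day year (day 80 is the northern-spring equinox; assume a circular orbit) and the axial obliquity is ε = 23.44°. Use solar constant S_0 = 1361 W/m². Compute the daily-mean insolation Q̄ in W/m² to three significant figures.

Solar longitude: L_s = 360° × (176 − 80)/365.25 = 94.620°.
sin δ = sin 23.44° × sin 94.620° = 0.39650, so δ = +23.359°.
cos h₀ = −tan(+57.4°) tan(+23.359°) = -0.6753, h₀ = 2.3122 rad.
Bracket: h₀ sin ϕ sin δ + cos ϕ cos δ sin h₀ = 2.3122×0.84245×0.39650 + 0.53877×0.91804×0.73751 = 0.772347 + 0.364782 = 1.137129.
Q̄ = (S_0/π) × [bracket] = (1361/π) × 1.137129 = 492.6 W/m².

Q̄ ≈ 493 W/m²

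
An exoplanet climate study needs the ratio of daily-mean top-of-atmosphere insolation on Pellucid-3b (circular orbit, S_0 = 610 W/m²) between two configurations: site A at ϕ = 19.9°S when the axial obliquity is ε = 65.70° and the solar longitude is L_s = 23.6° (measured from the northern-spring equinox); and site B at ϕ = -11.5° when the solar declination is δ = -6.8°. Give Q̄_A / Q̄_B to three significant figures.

Q̄_A / Q̄_B ≈ 0.682

— Configuration A (ϕ=-19.9°):
Solar declination: sin δ = sin ε · sin L_s = sin 65.70° × sin 23.6° = 0.36488, so δ = +21.400°.
cos h₀ = −tan(-19.9°) tan(+21.400°) = 0.1419, h₀ = 1.4285 rad.
Bracket: h₀ sin ϕ sin δ + cos ϕ cos δ sin h₀ = 1.4285×-0.34038×0.36488 + 0.94029×0.93105×0.98989 = -0.177417 + 0.866606 = 0.689189.
Q̄ = (S_0/π) × [bracket] = (610/π) × 0.689189 = 133.82 W/m².
— Configuration B (ϕ=-11.5°):
cos h₀ = −tan(-11.5°) tan(-6.800°) = -0.0243, h₀ = 1.5951 rad.
Bracket: h₀ sin ϕ sin δ + cos ϕ cos δ sin h₀ = 1.5951×-0.19937×-0.11840 + 0.97992×0.99297×0.99971 = 0.037653 + 0.972749 = 1.010402.
Q̄ = (S_0/π) × [bracket] = (610/π) × 1.010402 = 196.19 W/m².
Ratio Q̄_A / Q̄_B = 133.82 / 196.19 = 0.6821.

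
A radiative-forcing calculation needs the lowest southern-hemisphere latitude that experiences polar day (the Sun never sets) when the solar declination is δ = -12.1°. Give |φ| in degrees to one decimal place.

Polar day requires cos H₀ = −tan φ tan δ ≤ −1, i.e. tan φ tan δ ≥ 1.
The boundary is |tan φ| · |tan δ| = 1, so |φ| = 90° − |δ| = 90° − 12.1° = 77.9° in the southern hemisphere.

|φ| = 77.9°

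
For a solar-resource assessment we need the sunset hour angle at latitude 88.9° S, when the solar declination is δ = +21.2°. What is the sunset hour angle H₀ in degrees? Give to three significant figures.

cos H₀ = −tan φ · tan δ = 20.2008 ≥ 1, so the Sun never rises (polar night) and H₀ = 0.

H₀ = 0.00°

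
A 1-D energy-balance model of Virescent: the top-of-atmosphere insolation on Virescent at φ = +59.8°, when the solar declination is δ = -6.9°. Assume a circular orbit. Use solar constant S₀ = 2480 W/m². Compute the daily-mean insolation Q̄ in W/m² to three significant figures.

Q̄ ≈ 274 W/m²

cos H₀ = −tan(+59.8°) tan(-6.900°) = 0.2079, H₀ = 1.3613 rad.
Bracket: H₀ sin φ sin δ + cos φ cos δ sin H₀ = 1.3613×0.86427×-0.12014 + 0.50302×0.99276×0.97815 = -0.141348 + 0.488467 = 0.347119.
Q̄ = (S₀/π) × [bracket] = (2480/π) × 0.347119 = 274.0 W/m².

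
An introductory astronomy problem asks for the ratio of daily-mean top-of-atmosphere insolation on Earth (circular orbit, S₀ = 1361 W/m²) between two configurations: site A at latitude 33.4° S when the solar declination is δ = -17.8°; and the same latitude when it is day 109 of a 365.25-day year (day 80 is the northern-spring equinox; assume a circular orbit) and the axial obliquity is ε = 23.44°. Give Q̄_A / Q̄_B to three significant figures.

— Configuration A (φ=-33.4°):
cos H₀ = −tan(-33.4°) tan(-17.800°) = -0.2117, H₀ = 1.7841 rad.
Bracket: H₀ sin φ sin δ + cos φ cos δ sin H₀ = 1.7841×-0.55048×-0.30570 + 0.83485×0.95213×0.97733 = 0.300231 + 0.776866 = 1.077097.
Q̄ = (S₀/π) × [bracket] = (1361/π) × 1.077097 = 466.62 W/m².
— Configuration B (φ=-33.4°):
Solar longitude: λ_s = 360° × (109 − 80)/365.25 = 28.583°.
sin δ = sin 23.44° × sin 28.583° = 0.19032, so δ = +10.971°.
cos H₀ = −tan(-33.4°) tan(+10.971°) = 0.1278, H₀ = 1.4426 rad.
Bracket: H₀ sin φ sin δ + cos φ cos δ sin H₀ = 1.4426×-0.55048×0.19032 + 0.83485×0.98172×0.99180 = -0.151137 + 0.812868 = 0.661731.
Q̄ = (S₀/π) × [bracket] = (1361/π) × 0.661731 = 286.67 W/m².
Ratio Q̄_A / Q̄_B = 466.62 / 286.67 = 1.628.

Q̄_A / Q̄_B ≈ 1.63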